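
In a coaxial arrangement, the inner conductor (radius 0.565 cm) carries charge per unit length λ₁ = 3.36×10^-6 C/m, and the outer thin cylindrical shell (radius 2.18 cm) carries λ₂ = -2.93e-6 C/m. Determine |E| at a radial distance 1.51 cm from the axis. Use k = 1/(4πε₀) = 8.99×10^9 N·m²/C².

|E| = 4.00×10^6 N/C

Choose a coaxial cylinder of radius r = 1.51 cm (arbitrary length L) as the Gaussian surface (between the conductors, 0.565 cm < r < 2.18 cm).
Only the inner wire is enclosed; the outer shell contributes nothing inside itself. λ_enc = λ₁ = 3.36×10^-6 C/m.
By Gauss's law (flux through the curved wall only), E·2πrL = λ_enc L/ε₀.
E = 2k|λ_enc|/r = 2(8.99×10^9)(3.36×10^-6)/(0.0151) = 4.00×10^6 N/C.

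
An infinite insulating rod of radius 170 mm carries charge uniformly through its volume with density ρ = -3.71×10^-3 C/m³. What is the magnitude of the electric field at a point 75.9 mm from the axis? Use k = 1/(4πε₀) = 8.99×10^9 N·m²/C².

Take a coaxial cylindrical Gaussian surface of radius r = 75.9 mm and length L (r < R).
Enclosed charge per unit length: λ_enc = ρ·πr² = (-3.71e-3)π(0.0759)² = -6.714e-5 C/m.
By Gauss's law (flux through the curved wall only), E·2πrL = λ_enc L/ε₀.
E = 2k|λ_enc|/r = 2(8.99×10^9)(6.714×10^-5)/(0.0759) = 1.59×10^7 N/C.

E ≈ 1.59×10^7 N/C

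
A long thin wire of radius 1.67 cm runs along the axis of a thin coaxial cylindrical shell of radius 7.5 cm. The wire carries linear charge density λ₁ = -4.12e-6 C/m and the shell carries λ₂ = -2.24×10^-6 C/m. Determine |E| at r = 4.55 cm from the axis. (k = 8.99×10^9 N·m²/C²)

Take a coaxial cylindrical Gaussian surface of radius r = 4.55 cm and length L (between the conductors, 1.67 cm < r < 7.5 cm).
Only the inner wire is enclosed; the outer shell contributes nothing inside itself. λ_enc = λ₁ = -4.12e-6 C/m.
By Gauss's law (flux through the curved wall only), E·2πrL = λ_enc L/ε₀.
E = 2k|λ_enc|/r = 2(8.99×10^9)(4.12×10^-6)/(0.0455) = 1.63×10^6 N/C.

|E| ≈ 1.63e6 V/m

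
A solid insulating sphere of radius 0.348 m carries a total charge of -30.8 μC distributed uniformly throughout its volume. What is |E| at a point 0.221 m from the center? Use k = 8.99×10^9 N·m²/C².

|E| ≈ 1.45×10^6 N/C

By spherical symmetry E is radial; choose a Gaussian sphere of radius r = 0.221 m (r < R).
Only the charge within r is enclosed: Q_enc = Q·(r/R)³ = (-30.8 μC)·(0.221 m/0.348 m)³ = -7.888×10^-6 C.
Applying ∮E·dA = Q_enc/ε₀ with Φ = E(4πr²):
E = k|Q_enc|/r² = (8.99×10^9)(7.888×10^-6)/(0.221)² = 1.45×10^6 N/C.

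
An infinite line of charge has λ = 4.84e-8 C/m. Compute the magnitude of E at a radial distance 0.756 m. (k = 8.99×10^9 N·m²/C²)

Take a coaxial cylindrical Gaussian surface of radius r = 0.756 m and length L.
Q_enc = λL, so λ_enc = 4.84e-8 C/m.
Applying ∮E·dA = Q_enc/ε₀ with the end caps contributing no flux:
E = 2k|λ_enc|/r = 2(8.99×10^9)(4.84e-8)/(0.756) = 1.15×10^3 N/C.

E ≈ 1.15e3 N/C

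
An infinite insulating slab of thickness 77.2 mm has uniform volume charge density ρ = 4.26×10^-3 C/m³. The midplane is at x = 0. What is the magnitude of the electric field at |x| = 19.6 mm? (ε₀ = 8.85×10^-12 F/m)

By symmetry E is perpendicular to the slab. A Gaussian pillbox from −19.6 mm to +19.6 mm (face area A) lies entirely within the slab.
Q_enc = ρ·(2x)·A and flux = 2EA, so 2EA = 2ρxA/ε₀ ⇒ E = |ρ|x/ε₀.
E = (4.26×10^-3)(0.0196)/(8.85×10^-12) = 9.43e6 N/C.

E = 9.43×10^6 V/m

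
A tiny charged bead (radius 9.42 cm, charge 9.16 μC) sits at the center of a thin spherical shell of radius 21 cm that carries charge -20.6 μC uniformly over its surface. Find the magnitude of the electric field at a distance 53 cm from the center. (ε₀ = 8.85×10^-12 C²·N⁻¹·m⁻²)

3.66×10^5 N/C

Symmetry ⇒ E = E(r) r̂. Gaussian sphere of radius r = 53 cm (r > 21 cm, enclosing both).
Q_enc = (9.16 μC) + (-20.6 μC) = -1.144×10^-5 C.
Gauss's law: E·4πr² = Q_enc/ε₀.
E = |Q_enc|/(4πε₀r²) = (1.144e-5)/(4π·8.85×10^-12·(0.53)²) = 3.66×10^5 N/C.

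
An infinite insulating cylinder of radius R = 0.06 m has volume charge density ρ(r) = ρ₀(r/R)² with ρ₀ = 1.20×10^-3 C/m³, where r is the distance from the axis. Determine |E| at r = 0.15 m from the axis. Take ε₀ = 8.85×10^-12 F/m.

By cylindrical symmetry E is radial; use a coaxial Gaussian cylinder of radius 0.15 m and length L (r > R, full charge per length enclosed).
λ_enc = 2π ∫₀^R ρ₀(r'/R)^2 r' dr' = 2πρ₀R²/4 = 6.786e-6 C/m.
By Gauss's law (flux through the curved wall only), E·2πrL = λ_enc L/ε₀.
E = |λ_enc|/(2πε₀r) = (6.786e-6)/(2π·8.85×10^-12·0.15) = 8.14×10^5 N/C.

E = 8.14e5 V/m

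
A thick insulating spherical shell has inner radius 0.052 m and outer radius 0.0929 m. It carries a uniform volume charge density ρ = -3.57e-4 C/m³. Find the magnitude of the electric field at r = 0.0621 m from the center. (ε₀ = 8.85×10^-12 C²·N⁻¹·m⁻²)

E = 3.45×10^5 N/C

Symmetry ⇒ E = E(r) r̂. Gaussian sphere of radius r = 0.0621 m (within the shell material, 0.052 m < r < 0.0929 m).
Enclosed charge is the volume from a to r: Q_enc = (4π/3)ρ(r³ − a³) = -1.479×10^-7 C.
Since E is radial and uniform over the Gaussian sphere, Φ = E·4πr² = Q_enc/ε₀.
E = |Q_enc|/(4πε₀r²) = (1.479×10^-7)/(4π·8.85×10^-12·(0.0621)²) = 3.45×10^5 N/C.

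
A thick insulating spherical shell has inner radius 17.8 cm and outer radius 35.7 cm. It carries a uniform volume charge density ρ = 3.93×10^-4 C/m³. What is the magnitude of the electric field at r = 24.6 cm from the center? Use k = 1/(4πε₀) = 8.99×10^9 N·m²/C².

|E| = 2.26e6 N/C

Take a concentric spherical Gaussian surface of radius r = 24.6 cm (within the shell material, 17.8 cm < r < 35.7 cm).
Only the shell between 17.8 cm and r is enclosed: Q_enc = ρ·(4π/3)(r³ − a³) = (3.93×10^-4)·(4π/3)·((0.246)³ − (0.178)³) = 1.522×10^-5 C.
By Gauss's law, ∮E·dA = E·4πr² = Q_enc/ε₀.
E = k|Q_enc|/r² = (8.99×10^9)(1.522×10^-5)/(0.246)² = 2.26×10^6 N/C.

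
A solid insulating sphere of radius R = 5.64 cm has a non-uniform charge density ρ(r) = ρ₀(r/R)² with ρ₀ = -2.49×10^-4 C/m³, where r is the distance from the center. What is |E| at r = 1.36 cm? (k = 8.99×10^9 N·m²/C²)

|E| ≈ 4.45×10^3 V/m

Symmetry ⇒ E = E(r) r̂. Gaussian sphere of radius r = 1.36 cm (r < R).
Q_enc = ∫₀^r ρ(r')·4πr'² dr' = (4πρ₀/R²) ∫₀^r r'^4 dr' = 4πρ₀ r^5/(5·R²) = -9.153e-11 C.
Since E is radial and uniform over the Gaussian sphere, Φ = E·4πr² = Q_enc/ε₀.
E = k|Q_enc|/r² = (8.99×10^9)(9.153×10^-11)/(0.0136)² = 4.45×10^3 N/C.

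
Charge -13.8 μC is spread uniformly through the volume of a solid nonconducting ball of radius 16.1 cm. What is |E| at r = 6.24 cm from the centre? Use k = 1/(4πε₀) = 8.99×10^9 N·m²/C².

Use a concentric Gaussian sphere at r = 6.24 cm (r < R).
Only the charge within r is enclosed: Q_enc = Q·(r/R)³ = (-13.8 μC)·(6.24 cm/16.1 cm)³ = -8.034×10^-7 C.
Since E is radial and uniform over the Gaussian sphere, Φ = E·4πr² = Q_enc/ε₀.
E = k|Q_enc|/r² = (8.99×10^9)(8.034e-7)/(0.0624)² = 1.86×10^6 N/C.

|E| ≈ 1.86×10^6 N/C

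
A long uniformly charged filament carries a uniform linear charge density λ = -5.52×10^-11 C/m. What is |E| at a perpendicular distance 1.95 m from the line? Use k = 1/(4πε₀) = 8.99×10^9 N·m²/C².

By cylindrical symmetry E is radial; use a coaxial Gaussian cylinder of radius 1.95 m and length L.
Q_enc = λL, so λ_enc = -5.52e-11 C/m.
Since E is radial and uniform over the curved surface, Φ = E·2πrL = Q_enc/ε₀ = λ_enc L/ε₀.
E = 2k|λ_enc|/r = 2(8.99×10^9)(5.52×10^-11)/(1.95) = 0.509 N/C.

0.509 V/m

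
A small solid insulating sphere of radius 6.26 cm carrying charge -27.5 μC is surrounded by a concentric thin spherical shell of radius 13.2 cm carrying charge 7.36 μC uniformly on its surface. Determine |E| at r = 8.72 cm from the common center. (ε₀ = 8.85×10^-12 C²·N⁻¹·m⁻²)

3.25e7 V/m

Use a concentric Gaussian sphere at r = 8.72 cm (between the bodies, 6.26 cm < r < 13.2 cm).
Only the inner charge is enclosed; the outer shell contributes nothing inside itself. Q_enc = -27.5 μC = -2.75e-5 C.
Applying ∮E·dA = Q_enc/ε₀ with Φ = E(4πr²):
E = |Q_enc|/(4πε₀r²) = (2.75×10^-5)/(4π·8.85×10^-12·(0.0872)²) = 3.25e7 N/C.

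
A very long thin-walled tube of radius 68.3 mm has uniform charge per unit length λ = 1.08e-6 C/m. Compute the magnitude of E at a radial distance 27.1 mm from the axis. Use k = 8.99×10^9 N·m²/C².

Coaxial Gaussian cylinder, radius r = 27.1 mm, length L (r < 68.3 mm, inside the shell).
All the surface charge lies outside this cylinder: Q_enc = 0, hence E = 0.

|E| = 0 N/C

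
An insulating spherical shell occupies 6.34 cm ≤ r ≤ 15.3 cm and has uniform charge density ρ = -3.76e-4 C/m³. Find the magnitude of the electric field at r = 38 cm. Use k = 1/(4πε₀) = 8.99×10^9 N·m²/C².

3.26×10^5 N/C

Symmetry ⇒ E = E(r) r̂. Gaussian sphere of radius r = 38 cm (r > 15.3 cm, enclosing the whole shell).
Q_enc = ρ·(4π/3)(b³ − a³) = (-3.76e-4)·(4π/3)·((0.153)³ − (0.0634)³) = -5.24×10^-6 C.
Applying ∮E·dA = Q_enc/ε₀ with Φ = E(4πr²):
E = k|Q_enc|/r² = (8.99×10^9)(5.24×10^-6)/(0.38)² = 3.26e5 N/C.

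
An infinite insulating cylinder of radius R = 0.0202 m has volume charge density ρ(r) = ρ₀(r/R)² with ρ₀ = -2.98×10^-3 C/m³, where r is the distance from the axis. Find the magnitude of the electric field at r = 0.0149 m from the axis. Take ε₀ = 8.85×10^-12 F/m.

|E| ≈ 6.82e5 V/m

Coaxial Gaussian cylinder, radius r = 0.0149 m, length L (r < R).
Integrating ρ over the cross-section to radius r: λ_enc = (2πρ₀/R²) ∫₀^r r'^3 dr' = 2πρ₀ r^4/(4·R²) = -5.654×10^-7 C/m.
Gauss's law: E·2πrL = λ_enc L/ε₀.
E = |λ_enc|/(2πε₀r) = (5.654e-7)/(2π·8.85×10^-12·0.0149) = 6.82e5 N/C.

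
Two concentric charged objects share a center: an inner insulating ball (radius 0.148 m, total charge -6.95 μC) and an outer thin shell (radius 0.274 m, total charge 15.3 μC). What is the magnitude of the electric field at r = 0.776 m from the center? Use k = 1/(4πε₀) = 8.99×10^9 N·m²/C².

1.25×10^5 V/m

Symmetry ⇒ E = E(r) r̂. Gaussian sphere of radius r = 0.776 m (r > 0.274 m, enclosing both).
Q_enc = (-6.95 μC) + (15.3 μC) = 8.35e-6 C.
Applying ∮E·dA = Q_enc/ε₀ with Φ = E(4πr²):
E = k|Q_enc|/r² = (8.99×10^9)(8.35×10^-6)/(0.776)² = 1.25e5 N/C.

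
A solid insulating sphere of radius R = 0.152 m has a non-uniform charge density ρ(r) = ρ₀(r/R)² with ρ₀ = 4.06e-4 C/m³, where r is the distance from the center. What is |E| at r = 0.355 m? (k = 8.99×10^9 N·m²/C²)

|E| ≈ 2.56e5 N/C

Symmetry ⇒ E = E(r) r̂. Gaussian sphere of radius r = 0.355 m (r > R, all charge enclosed).
Q_enc = 4π ∫₀^R ρ₀(r'/R)^2 r'² dr' = 4πρ₀R³/5 = 3.583×10^-6 C.
Since E is radial and uniform over the Gaussian sphere, Φ = E·4πr² = Q_enc/ε₀.
E = k|Q_enc|/r² = (8.99×10^9)(3.583×10^-6)/(0.355)² = 2.56e5 N/C.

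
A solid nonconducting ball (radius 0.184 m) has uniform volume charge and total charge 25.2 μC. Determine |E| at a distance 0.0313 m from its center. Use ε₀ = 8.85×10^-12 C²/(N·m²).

Symmetry ⇒ E = E(r) r̂. Gaussian sphere of radius r = 0.0313 m (r < R).
For a uniform sphere the enclosed fraction is (r/R)³, so Q_enc = (25.2 μC)(0.0313/0.184)³ = 1.24e-7 C.
Since E is radial and uniform over the Gaussian sphere, Φ = E·4πr² = Q_enc/ε₀.
E = |Q_enc|/(4πε₀r²) = (1.24×10^-7)/(4π·8.85×10^-12·(0.0313)²) = 1.14×10^6 N/C.

E ≈ 1.14×10^6 N/C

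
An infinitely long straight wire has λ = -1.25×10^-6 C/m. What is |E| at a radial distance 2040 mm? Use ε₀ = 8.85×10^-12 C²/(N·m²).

Choose a coaxial cylinder of radius r = 2040 mm (arbitrary length L) as the Gaussian surface.
Q_enc = λL, so λ_enc = -1.25×10^-6 C/m.
By Gauss's law (flux through the curved wall only), E·2πrL = λ_enc L/ε₀.
E = |λ_enc|/(2πε₀r) = (1.25×10^-6)/(2π·8.85×10^-12·2.04) = 1.10×10^4 N/C.

1.10e4 N/C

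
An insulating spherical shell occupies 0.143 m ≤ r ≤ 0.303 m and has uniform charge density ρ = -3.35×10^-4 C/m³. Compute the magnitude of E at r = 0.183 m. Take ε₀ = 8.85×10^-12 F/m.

Take a concentric spherical Gaussian surface of radius r = 0.183 m (within the shell material, 0.143 m < r < 0.303 m).
Enclosed charge is the volume from a to r: Q_enc = (4π/3)ρ(r³ − a³) = -4.496e-6 C.
Since E is radial and uniform over the Gaussian sphere, Φ = E·4πr² = Q_enc/ε₀.
E = |Q_enc|/(4πε₀r²) = (4.496×10^-6)/(4π·8.85×10^-12·(0.183)²) = 1.21e6 N/C.

E ≈ 1.21e6 N/C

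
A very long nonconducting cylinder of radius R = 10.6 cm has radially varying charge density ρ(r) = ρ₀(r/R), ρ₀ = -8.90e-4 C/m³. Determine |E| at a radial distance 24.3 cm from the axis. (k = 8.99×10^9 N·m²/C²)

By cylindrical symmetry E is radial; use a coaxial Gaussian cylinder of radius 24.3 cm and length L (r > R, full charge per length enclosed).
λ_enc = 2π ∫₀^R ρ₀(r'/R)^1 r' dr' = 2πρ₀R²/3 = -2.094e-5 C/m.
Gauss's law: E·2πrL = λ_enc L/ε₀.
E = 2k|λ_enc|/r = 2(8.99×10^9)(2.094×10^-5)/(0.243) = 1.55e6 N/C.

E ≈ 1.55×10^6 V/m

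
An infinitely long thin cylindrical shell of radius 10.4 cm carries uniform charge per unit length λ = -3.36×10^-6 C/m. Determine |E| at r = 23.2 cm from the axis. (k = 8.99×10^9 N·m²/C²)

Take a coaxial cylindrical Gaussian surface of radius r = 23.2 cm and length L (r > 10.4 cm).
The full line charge is enclosed: λ_enc = -3.36e-6 C/m.
By Gauss's law (flux through the curved wall only), E·2πrL = λ_enc L/ε₀.
E = 2k|λ_enc|/r = 2(8.99×10^9)(3.36e-6)/(0.232) = 2.60×10^5 N/C.

E = 2.60e5 V/m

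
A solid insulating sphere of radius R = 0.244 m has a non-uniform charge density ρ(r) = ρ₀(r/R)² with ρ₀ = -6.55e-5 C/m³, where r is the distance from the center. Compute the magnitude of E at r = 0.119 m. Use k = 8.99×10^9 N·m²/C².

Take a concentric spherical Gaussian surface of radius r = 0.119 m (r < R).
Q_enc = ∫₀^r ρ(r')·4πr'² dr' = (4πρ₀/R²) ∫₀^r r'^4 dr' = 4πρ₀ r^5/(5·R²) = -6.598e-8 C.
Applying ∮E·dA = Q_enc/ε₀ with Φ = E(4πr²):
E = k|Q_enc|/r² = (8.99×10^9)(6.598e-8)/(0.119)² = 4.19×10^4 N/C.

E ≈ 4.19e4 V/m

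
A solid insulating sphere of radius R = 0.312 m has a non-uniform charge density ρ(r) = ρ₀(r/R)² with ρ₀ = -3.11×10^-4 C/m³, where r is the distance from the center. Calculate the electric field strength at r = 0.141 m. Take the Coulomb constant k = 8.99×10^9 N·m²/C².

Use a concentric Gaussian sphere at r = 0.141 m (r < R).
Q_enc = ∫₀^r ρ(r')·4πr'² dr' = (4πρ₀/R²) ∫₀^r r'^4 dr' = 4πρ₀ r^5/(5·R²) = -4.475×10^-7 C.
Applying ∮E·dA = Q_enc/ε₀ with Φ = E(4πr²):
E = k|Q_enc|/r² = (8.99×10^9)(4.475×10^-7)/(0.141)² = 2.02e5 N/C.

|E| = 2.02×10^5 N/C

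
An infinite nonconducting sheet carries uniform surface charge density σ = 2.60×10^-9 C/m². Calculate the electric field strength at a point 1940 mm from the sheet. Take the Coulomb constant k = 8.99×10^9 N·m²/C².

E = 147 N/C

The symmetry is planar: E is normal to the sheet and the same magnitude on both sides. Take a pillbox straddling the sheet with end-cap area A.
Flux Φ = 2EA and Q_enc = σA, so 2EA = σA/ε₀ ⇒ E = |σ|/(2ε₀), independent of distance.
E = 2πk|σ| = 2π(8.99×10^9)(2.60×10^-9) = 147 N/C.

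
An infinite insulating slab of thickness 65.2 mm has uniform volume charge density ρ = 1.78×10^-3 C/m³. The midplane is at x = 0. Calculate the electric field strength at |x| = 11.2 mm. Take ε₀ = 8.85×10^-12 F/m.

E ≈ 2.25e6 V/m

By symmetry E is perpendicular to the slab. A Gaussian pillbox from −11.2 mm to +11.2 mm (face area A) lies entirely within the slab.
Q_enc = ρ·(2x)·A and flux = 2EA, so 2EA = 2ρxA/ε₀ ⇒ E = |ρ|x/ε₀.
E = (1.78×10^-3)(0.0112)/(8.85×10^-12) = 2.25×10^6 N/C.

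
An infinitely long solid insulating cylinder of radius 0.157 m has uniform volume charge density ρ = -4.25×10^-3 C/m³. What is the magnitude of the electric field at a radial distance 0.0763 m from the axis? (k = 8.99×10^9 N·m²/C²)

Take a coaxial cylindrical Gaussian surface of radius r = 0.0763 m and length L (r < R).
Enclosed charge per unit length: λ_enc = ρ·πr² = (-4.25e-3)π(0.0763)² = -7.773e-5 C/m.
Since E is radial and uniform over the curved surface, Φ = E·2πrL = Q_enc/ε₀ = λ_enc L/ε₀.
E = 2k|λ_enc|/r = 2(8.99×10^9)(7.773×10^-5)/(0.0763) = 1.83×10^7 N/C.

E = 1.83×10^7 N/C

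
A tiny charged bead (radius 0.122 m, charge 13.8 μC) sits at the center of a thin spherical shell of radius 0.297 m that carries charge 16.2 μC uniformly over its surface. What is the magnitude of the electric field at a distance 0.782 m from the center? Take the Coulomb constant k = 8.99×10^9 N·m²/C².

4.41×10^5 N/C

Symmetry ⇒ E = E(r) r̂. Gaussian sphere of radius r = 0.782 m (r > 0.297 m, enclosing both).
Q_enc = (13.8 μC) + (16.2 μC) = 3.00×10^-5 C.
Gauss's law: E·4πr² = Q_enc/ε₀.
E = k|Q_enc|/r² = (8.99×10^9)(3.00e-5)/(0.782)² = 4.41e5 N/C.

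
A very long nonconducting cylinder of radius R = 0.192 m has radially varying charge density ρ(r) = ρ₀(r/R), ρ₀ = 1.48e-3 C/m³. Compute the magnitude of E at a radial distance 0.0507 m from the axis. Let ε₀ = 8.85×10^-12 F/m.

E ≈ 7.46e5 N/C

Coaxial Gaussian cylinder, radius r = 0.0507 m, length L (r < R).
Integrating ρ over the cross-section to radius r: λ_enc = (2πρ₀/R) ∫₀^r r'^2 dr' = 2πρ₀ r^3/(3·R) = 2.104e-6 C/m.
Gauss's law: E·2πrL = λ_enc L/ε₀.
E = |λ_enc|/(2πε₀r) = (2.104×10^-6)/(2π·8.85×10^-12·0.0507) = 7.46×10^5 N/C.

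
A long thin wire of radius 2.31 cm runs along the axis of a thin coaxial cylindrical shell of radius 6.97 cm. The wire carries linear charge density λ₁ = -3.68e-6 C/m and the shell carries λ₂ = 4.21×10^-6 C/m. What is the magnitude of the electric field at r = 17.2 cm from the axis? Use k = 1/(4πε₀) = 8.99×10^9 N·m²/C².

5.54e4 N/C

Choose a coaxial cylinder of radius r = 17.2 cm (arbitrary length L) as the Gaussian surface (r > 6.97 cm, enclosing both).
λ_enc = λ₁ + λ₂ = (-3.68e-6) + (4.21e-6) = 5.30×10^-7 C/m.
Gauss's law: E·2πrL = λ_enc L/ε₀.
E = 2k|λ_enc|/r = 2(8.99×10^9)(5.30×10^-7)/(0.172) = 5.54×10^4 N/C.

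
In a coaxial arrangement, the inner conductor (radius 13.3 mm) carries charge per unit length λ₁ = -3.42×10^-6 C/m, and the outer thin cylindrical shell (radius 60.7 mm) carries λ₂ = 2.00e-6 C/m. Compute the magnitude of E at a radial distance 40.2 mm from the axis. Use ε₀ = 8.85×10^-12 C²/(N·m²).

Choose a coaxial cylinder of radius r = 40.2 mm (arbitrary length L) as the Gaussian surface (between the conductors, 13.3 mm < r < 60.7 mm).
The shell at 60.7 mm lies outside the Gaussian surface, so λ_enc = λ₁ = -3.42×10^-6 C/m.
Gauss's law: E·2πrL = λ_enc L/ε₀.
E = |λ_enc|/(2πε₀r) = (3.42×10^-6)/(2π·8.85×10^-12·0.0402) = 1.53×10^6 N/C.

|E| = 1.53e6 V/m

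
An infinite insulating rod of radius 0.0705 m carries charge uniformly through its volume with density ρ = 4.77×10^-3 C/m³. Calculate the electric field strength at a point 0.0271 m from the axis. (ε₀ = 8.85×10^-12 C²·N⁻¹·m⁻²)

Take a coaxial cylindrical Gaussian surface of radius r = 0.0271 m and length L (r < R).
Enclosed charge per unit length: λ_enc = ρ·πr² = (4.77e-3)π(0.0271)² = 1.101e-5 C/m.
Applying ∮E·dA = Q_enc/ε₀ with the end caps contributing no flux:
E = |λ_enc|/(2πε₀r) = (1.101×10^-5)/(2π·8.85×10^-12·0.0271) = 7.30×10^6 N/C.

|E| ≈ 7.30×10^6 N/C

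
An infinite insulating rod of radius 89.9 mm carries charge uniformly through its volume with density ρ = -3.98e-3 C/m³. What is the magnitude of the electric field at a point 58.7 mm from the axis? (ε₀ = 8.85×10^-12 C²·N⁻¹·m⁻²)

By cylindrical symmetry E is radial; use a coaxial Gaussian cylinder of radius 58.7 mm and length L (r < R).
Enclosed charge per unit length: λ_enc = ρ·πr² = (-3.98×10^-3)π(0.0587)² = -4.308×10^-5 C/m.
Gauss's law: E·2πrL = λ_enc L/ε₀.
E = |λ_enc|/(2πε₀r) = (4.308e-5)/(2π·8.85×10^-12·0.0587) = 1.32×10^7 N/C.

1.32×10^7 N/C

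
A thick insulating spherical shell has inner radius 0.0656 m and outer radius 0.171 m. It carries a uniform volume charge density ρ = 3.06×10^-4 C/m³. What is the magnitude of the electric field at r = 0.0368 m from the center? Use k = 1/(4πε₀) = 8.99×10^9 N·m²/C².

Symmetry ⇒ E = E(r) r̂. Gaussian sphere of radius r = 0.0368 m (r < 0.0656 m, inside the empty cavity).
No charge is enclosed, so by Gauss's law E·4πr² = 0 ⇒ E = 0.

E = 0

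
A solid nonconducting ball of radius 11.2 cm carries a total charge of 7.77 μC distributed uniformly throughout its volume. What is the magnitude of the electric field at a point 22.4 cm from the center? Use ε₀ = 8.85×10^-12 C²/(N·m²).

E = 1.39×10^6 N/C

Symmetry ⇒ E = E(r) r̂. Gaussian sphere of radius r = 22.4 cm (r > R, so the entire charge is enclosed).
Q_enc = 7.77 μC = 7.77×10^-6 C.
Gauss's law: E·4πr² = Q_enc/ε₀.
E = |Q_enc|/(4πε₀r²) = (7.77×10^-6)/(4π·8.85×10^-12·(0.224)²) = 1.39e6 N/C.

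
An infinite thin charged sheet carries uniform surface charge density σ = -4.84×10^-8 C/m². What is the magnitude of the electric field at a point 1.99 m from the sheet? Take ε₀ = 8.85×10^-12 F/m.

E = 2.73e3 N/C

Choose a cylindrical pillbox piercing the sheet, end faces (area A) parallel to it.
Flux Φ = 2EA and Q_enc = σA, so 2EA = σA/ε₀ ⇒ E = |σ|/(2ε₀), independent of distance.
E = |σ|/(2ε₀) = (4.84×10^-8)/(2·8.85×10^-12) = 2.73e3 N/C.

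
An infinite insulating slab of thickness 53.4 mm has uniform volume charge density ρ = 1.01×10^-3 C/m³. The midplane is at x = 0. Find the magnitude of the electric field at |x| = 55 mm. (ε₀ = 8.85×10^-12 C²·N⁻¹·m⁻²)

3.05e6 V/m

The point |x| = 55 mm lies outside the slab (half-thickness 0.0267 m). A symmetric pillbox spanning the full slab encloses Q_enc = ρ·d·A.
Flux = 2EA ⇒ E = |ρ|d/(2ε₀), independent of distance outside.
E = (1.01×10^-3)(0.0534)/(2·8.85×10^-12) = 3.05×10^6 N/C.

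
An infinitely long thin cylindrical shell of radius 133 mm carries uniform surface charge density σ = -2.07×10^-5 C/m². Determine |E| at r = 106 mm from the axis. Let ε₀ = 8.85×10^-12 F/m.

E = 0

Choose a coaxial cylinder of radius r = 106 mm (arbitrary length L) as the Gaussian surface (r < 133 mm, inside the shell).
No charge is enclosed, so Gauss's law gives E·2πrL = 0 ⇒ E = 0.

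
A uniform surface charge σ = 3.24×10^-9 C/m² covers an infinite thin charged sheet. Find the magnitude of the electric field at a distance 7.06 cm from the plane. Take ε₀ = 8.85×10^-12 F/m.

The symmetry is planar: E is normal to the sheet and the same magnitude on both sides. Take a pillbox straddling the sheet with end-cap area A.
Only the two end caps contribute flux: Φ = 2EA. With Q_enc = σA, Gauss's law gives E = |σ|/(2ε₀).
E = |σ|/(2ε₀) = (3.24e-9)/(2·8.85×10^-12) = 183 N/C.

|E| = 183 N/C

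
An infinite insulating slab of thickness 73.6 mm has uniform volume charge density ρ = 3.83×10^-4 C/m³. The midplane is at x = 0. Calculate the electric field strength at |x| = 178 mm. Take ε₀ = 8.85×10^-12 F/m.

1.59e6 N/C

The point |x| = 178 mm lies outside the slab (half-thickness 0.0368 m). A symmetric pillbox spanning the full slab encloses Q_enc = ρ·d·A.
Flux = 2EA ⇒ E = |ρ|d/(2ε₀), independent of distance outside.
E = (3.83×10^-4)(0.0736)/(2·8.85×10^-12) = 1.59×10^6 N/C.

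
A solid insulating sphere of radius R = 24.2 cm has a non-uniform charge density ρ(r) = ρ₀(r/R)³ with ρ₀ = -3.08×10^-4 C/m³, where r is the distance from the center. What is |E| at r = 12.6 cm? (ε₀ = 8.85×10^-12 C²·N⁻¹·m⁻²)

Symmetry ⇒ E = E(r) r̂. Gaussian sphere of radius r = 12.6 cm (r < R).
Q_enc = ∫₀^r ρ(r')·4πr'² dr' = (4πρ₀/R³) ∫₀^r r'^5 dr' = 4πρ₀ r^6/(6·R³) = -1.821×10^-7 C.
By Gauss's law, ∮E·dA = E·4πr² = Q_enc/ε₀.
E = |Q_enc|/(4πε₀r²) = (1.821×10^-7)/(4π·8.85×10^-12·(0.126)²) = 1.03e5 N/C.

E = 1.03×10^5 N/C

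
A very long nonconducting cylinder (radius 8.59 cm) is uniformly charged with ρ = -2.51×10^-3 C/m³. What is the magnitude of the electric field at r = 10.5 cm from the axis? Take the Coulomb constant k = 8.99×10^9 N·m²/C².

Choose a coaxial cylinder of radius r = 10.5 cm (arbitrary length L) as the Gaussian surface (r > 8.59 cm, full cross-section enclosed).
λ_enc = ρ·πR² = (-2.51×10^-3)π(0.0859)² = -5.818×10^-5 C/m.
Applying ∮E·dA = Q_enc/ε₀ with the end caps contributing no flux:
E = 2k|λ_enc|/r = 2(8.99×10^9)(5.818e-5)/(0.105) = 9.96×10^6 N/C.

9.96×10^6 V/m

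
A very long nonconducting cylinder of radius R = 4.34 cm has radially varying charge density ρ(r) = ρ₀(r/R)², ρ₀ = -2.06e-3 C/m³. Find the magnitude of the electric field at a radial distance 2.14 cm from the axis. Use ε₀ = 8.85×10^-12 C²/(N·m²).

Coaxial Gaussian cylinder, radius r = 2.14 cm, length L (r < R).
Integrating ρ over the cross-section to radius r: λ_enc = (2πρ₀/R²) ∫₀^r r'^3 dr' = 2πρ₀ r^4/(4·R²) = -3.603e-7 C/m.
Gauss's law: E·2πrL = λ_enc L/ε₀.
E = |λ_enc|/(2πε₀r) = (3.603e-7)/(2π·8.85×10^-12·0.0214) = 3.03×10^5 N/C.

E ≈ 3.03e5 N/C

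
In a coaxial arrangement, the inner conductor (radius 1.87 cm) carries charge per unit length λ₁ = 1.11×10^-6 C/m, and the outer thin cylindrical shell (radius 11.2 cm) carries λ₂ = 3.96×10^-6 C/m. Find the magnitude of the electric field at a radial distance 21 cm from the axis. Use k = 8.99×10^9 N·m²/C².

Choose a coaxial cylinder of radius r = 21 cm (arbitrary length L) as the Gaussian surface (r > 11.2 cm, enclosing both).
λ_enc = λ₁ + λ₂ = (1.11×10^-6) + (3.96e-6) = 5.07×10^-6 C/m.
Gauss's law: E·2πrL = λ_enc L/ε₀.
E = 2k|λ_enc|/r = 2(8.99×10^9)(5.07e-6)/(0.21) = 4.34×10^5 N/C.

E ≈ 4.34×10^5 N/C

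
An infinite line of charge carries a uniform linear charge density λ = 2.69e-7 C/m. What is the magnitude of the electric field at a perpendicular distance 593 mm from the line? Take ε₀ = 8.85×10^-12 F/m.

Take a coaxial cylindrical Gaussian surface of radius r = 593 mm and length L.
Q_enc = λL, so λ_enc = 2.69×10^-7 C/m.
Since E is radial and uniform over the curved surface, Φ = E·2πrL = Q_enc/ε₀ = λ_enc L/ε₀.
E = |λ_enc|/(2πε₀r) = (2.69×10^-7)/(2π·8.85×10^-12·0.593) = 8.16×10^3 N/C.

|E| ≈ 8.16×10^3 V/m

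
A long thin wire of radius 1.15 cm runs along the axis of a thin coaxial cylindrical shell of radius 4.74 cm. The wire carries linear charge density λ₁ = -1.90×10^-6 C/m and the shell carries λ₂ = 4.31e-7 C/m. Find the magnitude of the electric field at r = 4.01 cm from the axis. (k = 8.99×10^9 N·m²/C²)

Coaxial Gaussian cylinder, radius r = 4.01 cm, length L (between the conductors, 1.15 cm < r < 4.74 cm).
The shell at 4.74 cm lies outside the Gaussian surface, so λ_enc = λ₁ = -1.90×10^-6 C/m.
Applying ∮E·dA = Q_enc/ε₀ with the end caps contributing no flux:
E = 2k|λ_enc|/r = 2(8.99×10^9)(1.90×10^-6)/(0.0401) = 8.52e5 N/C.

8.52e5 V/m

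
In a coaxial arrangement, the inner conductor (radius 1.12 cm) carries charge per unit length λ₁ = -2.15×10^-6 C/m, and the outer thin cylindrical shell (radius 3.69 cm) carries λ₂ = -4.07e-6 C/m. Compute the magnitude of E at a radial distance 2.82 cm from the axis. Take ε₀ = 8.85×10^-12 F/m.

Coaxial Gaussian cylinder, radius r = 2.82 cm, length L (between the conductors, 1.12 cm < r < 3.69 cm).
The shell at 3.69 cm lies outside the Gaussian surface, so λ_enc = λ₁ = -2.15×10^-6 C/m.
By Gauss's law (flux through the curved wall only), E·2πrL = λ_enc L/ε₀.
E = |λ_enc|/(2πε₀r) = (2.15×10^-6)/(2π·8.85×10^-12·0.0282) = 1.37e6 N/C.

E ≈ 1.37×10^6 N/C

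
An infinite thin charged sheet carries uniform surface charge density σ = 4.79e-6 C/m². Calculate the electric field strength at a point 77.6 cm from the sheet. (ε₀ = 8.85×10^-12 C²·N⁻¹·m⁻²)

Choose a cylindrical pillbox piercing the sheet, end faces (area A) parallel to it.
Flux Φ = 2EA and Q_enc = σA, so 2EA = σA/ε₀ ⇒ E = |σ|/(2ε₀), independent of distance.
E = |σ|/(2ε₀) = (4.79e-6)/(2·8.85×10^-12) = 2.71×10^5 N/C.

|E| = 2.71e5 N/C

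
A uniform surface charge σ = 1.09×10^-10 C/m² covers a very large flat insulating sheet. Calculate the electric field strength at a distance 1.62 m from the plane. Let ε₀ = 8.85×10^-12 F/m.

E ≈ 6.16 V/m

The symmetry is planar: E is normal to the sheet and the same magnitude on both sides. Take a pillbox straddling the sheet with end-cap area A.
Flux Φ = 2EA and Q_enc = σA, so 2EA = σA/ε₀ ⇒ E = |σ|/(2ε₀), independent of distance.
E = |σ|/(2ε₀) = (1.09×10^-10)/(2·8.85×10^-12) = 6.16 N/C.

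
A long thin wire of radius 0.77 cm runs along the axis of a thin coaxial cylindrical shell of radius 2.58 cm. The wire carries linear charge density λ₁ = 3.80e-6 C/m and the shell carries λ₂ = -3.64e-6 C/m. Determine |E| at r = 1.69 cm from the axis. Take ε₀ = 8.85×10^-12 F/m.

By cylindrical symmetry E is radial; use a coaxial Gaussian cylinder of radius 1.69 cm and length L (between the conductors, 0.77 cm < r < 2.58 cm).
The shell at 2.58 cm lies outside the Gaussian surface, so λ_enc = λ₁ = 3.80×10^-6 C/m.
Applying ∮E·dA = Q_enc/ε₀ with the end caps contributing no flux:
E = |λ_enc|/(2πε₀r) = (3.80×10^-6)/(2π·8.85×10^-12·0.0169) = 4.04×10^6 N/C.

|E| = 4.04×10^6 N/C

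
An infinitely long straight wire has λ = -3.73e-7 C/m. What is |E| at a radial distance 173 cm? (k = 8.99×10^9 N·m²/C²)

|E| = 3.88e3 N/C

Take a coaxial cylindrical Gaussian surface of radius r = 173 cm and length L.
Q_enc = λL, so λ_enc = -3.73×10^-7 C/m.
Applying ∮E·dA = Q_enc/ε₀ with the end caps contributing no flux:
E = 2k|λ_enc|/r = 2(8.99×10^9)(3.73×10^-7)/(1.73) = 3.88×10^3 N/C.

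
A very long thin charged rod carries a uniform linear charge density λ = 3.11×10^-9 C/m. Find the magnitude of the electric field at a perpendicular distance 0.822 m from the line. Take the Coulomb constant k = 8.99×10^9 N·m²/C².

E = 68 N/C

By cylindrical symmetry E is radial; use a coaxial Gaussian cylinder of radius 0.822 m and length L.
Q_enc = λL, so λ_enc = 3.11e-9 C/m.
Applying ∮E·dA = Q_enc/ε₀ with the end caps contributing no flux:
E = 2k|λ_enc|/r = 2(8.99×10^9)(3.11e-9)/(0.822) = 68 N/C.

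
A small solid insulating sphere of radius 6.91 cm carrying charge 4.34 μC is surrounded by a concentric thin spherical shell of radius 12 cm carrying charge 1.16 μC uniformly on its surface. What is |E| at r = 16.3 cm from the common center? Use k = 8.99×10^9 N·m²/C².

E ≈ 1.86×10^6 N/C

Symmetry ⇒ E = E(r) r̂. Gaussian sphere of radius r = 16.3 cm (r > 12 cm, enclosing both).
Q_enc = (4.34 μC) + (1.16 μC) = 5.50×10^-6 C.
By Gauss's law, ∮E·dA = E·4πr² = Q_enc/ε₀.
E = k|Q_enc|/r² = (8.99×10^9)(5.50e-6)/(0.163)² = 1.86×10^6 N/C.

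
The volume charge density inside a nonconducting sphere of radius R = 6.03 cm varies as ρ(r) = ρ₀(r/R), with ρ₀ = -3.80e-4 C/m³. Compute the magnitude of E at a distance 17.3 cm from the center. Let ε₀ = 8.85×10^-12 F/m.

By spherical symmetry E is radial; choose a Gaussian sphere of radius r = 17.3 cm (r > R, all charge enclosed).
Q_enc = 4π ∫₀^R ρ₀(r'/R)^1 r'² dr' = 4πρ₀R³/4 = -2.617×10^-7 C.
Gauss's law: E·4πr² = Q_enc/ε₀.
E = |Q_enc|/(4πε₀r²) = (2.617×10^-7)/(4π·8.85×10^-12·(0.173)²) = 7.86e4 N/C.

|E| = 7.86×10^4 V/m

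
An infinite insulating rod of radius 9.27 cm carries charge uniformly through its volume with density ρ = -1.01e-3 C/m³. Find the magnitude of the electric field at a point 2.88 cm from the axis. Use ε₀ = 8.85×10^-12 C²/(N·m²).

Coaxial Gaussian cylinder, radius r = 2.88 cm, length L (r < R).
Enclosed charge per unit length: λ_enc = ρ·πr² = (-1.01×10^-3)π(0.0288)² = -2.632×10^-6 C/m.
Gauss's law: E·2πrL = λ_enc L/ε₀.
E = |λ_enc|/(2πε₀r) = (2.632×10^-6)/(2π·8.85×10^-12·0.0288) = 1.64×10^6 N/C.

1.64×10^6 V/m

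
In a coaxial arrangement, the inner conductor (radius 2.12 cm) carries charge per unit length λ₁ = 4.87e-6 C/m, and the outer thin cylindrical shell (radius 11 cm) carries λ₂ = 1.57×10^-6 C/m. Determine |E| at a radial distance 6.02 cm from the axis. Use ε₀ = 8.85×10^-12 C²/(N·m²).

1.45e6 V/m

Choose a coaxial cylinder of radius r = 6.02 cm (arbitrary length L) as the Gaussian surface (between the conductors, 2.12 cm < r < 11 cm).
Only the inner wire is enclosed; the outer shell contributes nothing inside itself. λ_enc = λ₁ = 4.87×10^-6 C/m.
Since E is radial and uniform over the curved surface, Φ = E·2πrL = Q_enc/ε₀ = λ_enc L/ε₀.
E = |λ_enc|/(2πε₀r) = (4.87×10^-6)/(2π·8.85×10^-12·0.0602) = 1.45e6 N/C.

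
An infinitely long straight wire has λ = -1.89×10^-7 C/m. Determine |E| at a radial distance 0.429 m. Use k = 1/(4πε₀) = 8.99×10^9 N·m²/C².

7.92e3 N/C

Coaxial Gaussian cylinder, radius r = 0.429 m, length L.
Q_enc = λL, so λ_enc = -1.89×10^-7 C/m.
Applying ∮E·dA = Q_enc/ε₀ with the end caps contributing no flux:
E = 2k|λ_enc|/r = 2(8.99×10^9)(1.89×10^-7)/(0.429) = 7.92e3 N/C.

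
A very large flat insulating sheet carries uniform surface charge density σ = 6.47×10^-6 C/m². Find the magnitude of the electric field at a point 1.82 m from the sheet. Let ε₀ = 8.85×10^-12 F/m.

3.66e5 N/C

By planar symmetry E is perpendicular to the sheet and uniform; use a Gaussian pillbox with flat faces of area A on each side of the sheet.
Flux Φ = 2EA and Q_enc = σA, so 2EA = σA/ε₀ ⇒ E = |σ|/(2ε₀), independent of distance.
E = |σ|/(2ε₀) = (6.47e-6)/(2·8.85×10^-12) = 3.66×10^5 N/C.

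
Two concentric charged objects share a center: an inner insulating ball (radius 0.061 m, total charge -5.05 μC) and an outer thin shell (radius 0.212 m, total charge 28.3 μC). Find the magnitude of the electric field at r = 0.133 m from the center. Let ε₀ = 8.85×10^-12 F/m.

2.57×10^6 N/C

Symmetry ⇒ E = E(r) r̂. Gaussian sphere of radius r = 0.133 m (between the bodies, 0.061 m < r < 0.212 m).
Only the inner charge is enclosed; the outer shell contributes nothing inside itself. Q_enc = -5.05 μC = -5.05×10^-6 C.
Applying ∮E·dA = Q_enc/ε₀ with Φ = E(4πr²):
E = |Q_enc|/(4πε₀r²) = (5.05e-6)/(4π·8.85×10^-12·(0.133)²) = 2.57×10^6 N/C.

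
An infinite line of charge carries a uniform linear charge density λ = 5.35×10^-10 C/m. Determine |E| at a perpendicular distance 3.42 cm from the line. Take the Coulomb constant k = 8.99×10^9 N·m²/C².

Choose a coaxial cylinder of radius r = 3.42 cm (arbitrary length L) as the Gaussian surface.
Q_enc = λL, so λ_enc = 5.35×10^-10 C/m.
Since E is radial and uniform over the curved surface, Φ = E·2πrL = Q_enc/ε₀ = λ_enc L/ε₀.
E = 2k|λ_enc|/r = 2(8.99×10^9)(5.35×10^-10)/(0.0342) = 281 N/C.

281 N/C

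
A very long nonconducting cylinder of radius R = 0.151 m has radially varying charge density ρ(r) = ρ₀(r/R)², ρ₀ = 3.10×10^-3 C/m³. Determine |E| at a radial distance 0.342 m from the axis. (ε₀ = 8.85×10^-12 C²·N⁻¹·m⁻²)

E = 5.84×10^6 N/C

By cylindrical symmetry E is radial; use a coaxial Gaussian cylinder of radius 0.342 m and length L (r > R, full charge per length enclosed).
λ_enc = 2π ∫₀^R ρ₀(r'/R)^2 r' dr' = 2πρ₀R²/4 = 1.11e-4 C/m.
By Gauss's law (flux through the curved wall only), E·2πrL = λ_enc L/ε₀.
E = |λ_enc|/(2πε₀r) = (1.11×10^-4)/(2π·8.85×10^-12·0.342) = 5.84e6 N/C.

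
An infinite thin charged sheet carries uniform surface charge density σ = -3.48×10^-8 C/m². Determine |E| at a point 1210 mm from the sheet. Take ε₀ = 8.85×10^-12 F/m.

E ≈ 1.97×10^3 V/m

The symmetry is planar: E is normal to the sheet and the same magnitude on both sides. Take a pillbox straddling the sheet with end-cap area A.
Only the two end caps contribute flux: Φ = 2EA. With Q_enc = σA, Gauss's law gives E = |σ|/(2ε₀).
E = |σ|/(2ε₀) = (3.48e-8)/(2·8.85×10^-12) = 1.97×10^3 N/C.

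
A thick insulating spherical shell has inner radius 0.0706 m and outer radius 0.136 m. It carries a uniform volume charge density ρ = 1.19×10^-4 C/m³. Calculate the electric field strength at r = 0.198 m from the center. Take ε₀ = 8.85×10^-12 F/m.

By spherical symmetry E is radial; choose a Gaussian sphere of radius r = 0.198 m (r > 0.136 m, enclosing the whole shell).
Q_enc = ρ·(4π/3)(b³ − a³) = (1.19e-4)·(4π/3)·((0.136)³ − (0.0706)³) = 1.078e-6 C.
By Gauss's law, ∮E·dA = E·4πr² = Q_enc/ε₀.
E = |Q_enc|/(4πε₀r²) = (1.078×10^-6)/(4π·8.85×10^-12·(0.198)²) = 2.47×10^5 N/C.

|E| ≈ 2.47e5 N/C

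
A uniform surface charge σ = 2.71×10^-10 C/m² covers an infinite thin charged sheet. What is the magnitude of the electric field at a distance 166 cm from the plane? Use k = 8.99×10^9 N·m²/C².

By planar symmetry E is perpendicular to the sheet and uniform; use a Gaussian pillbox with flat faces of area A on each side of the sheet.
Flux Φ = 2EA and Q_enc = σA, so 2EA = σA/ε₀ ⇒ E = |σ|/(2ε₀), independent of distance.
E = 2πk|σ| = 2π(8.99×10^9)(2.71×10^-10) = 15.3 N/C.

15.3 V/m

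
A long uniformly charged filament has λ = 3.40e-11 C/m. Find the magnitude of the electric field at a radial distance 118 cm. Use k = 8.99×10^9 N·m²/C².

|E| ≈ 0.518 V/m

Take a coaxial cylindrical Gaussian surface of radius r = 118 cm and length L.
Q_enc = λL, so λ_enc = 3.40×10^-11 C/m.
Since E is radial and uniform over the curved surface, Φ = E·2πrL = Q_enc/ε₀ = λ_enc L/ε₀.
E = 2k|λ_enc|/r = 2(8.99×10^9)(3.40×10^-11)/(1.18) = 0.518 N/C.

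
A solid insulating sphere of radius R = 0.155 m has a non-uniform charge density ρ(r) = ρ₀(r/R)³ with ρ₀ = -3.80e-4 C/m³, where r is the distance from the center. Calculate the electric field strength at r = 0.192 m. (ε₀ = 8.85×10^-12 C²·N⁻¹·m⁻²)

Use a concentric Gaussian sphere at r = 0.192 m (r > R, all charge enclosed).
Q_enc = 4π ∫₀^R ρ₀(r'/R)^3 r'² dr' = 4πρ₀R³/6 = -2.964e-6 C.
Gauss's law: E·4πr² = Q_enc/ε₀.
E = |Q_enc|/(4πε₀r²) = (2.964×10^-6)/(4π·8.85×10^-12·(0.192)²) = 7.23×10^5 N/C.

E ≈ 7.23×10^5 N/C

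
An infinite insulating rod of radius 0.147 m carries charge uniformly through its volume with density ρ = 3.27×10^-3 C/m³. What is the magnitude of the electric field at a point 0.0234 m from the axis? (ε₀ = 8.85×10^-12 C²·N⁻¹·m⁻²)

Take a coaxial cylindrical Gaussian surface of radius r = 0.0234 m and length L (r < R).
Enclosed charge per unit length: λ_enc = ρ·πr² = (3.27×10^-3)π(0.0234)² = 5.625×10^-6 C/m.
By Gauss's law (flux through the curved wall only), E·2πrL = λ_enc L/ε₀.
E = |λ_enc|/(2πε₀r) = (5.625e-6)/(2π·8.85×10^-12·0.0234) = 4.32×10^6 N/C.

4.32×10^6 N/C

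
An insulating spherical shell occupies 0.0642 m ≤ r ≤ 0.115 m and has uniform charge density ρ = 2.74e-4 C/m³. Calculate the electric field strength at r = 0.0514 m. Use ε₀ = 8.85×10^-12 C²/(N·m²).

E = 0

By spherical symmetry E is radial; choose a Gaussian sphere of radius r = 0.0514 m (r < 0.0642 m, inside the empty cavity).
Q_enc = 0 (all charge lies at larger r); Gauss's law gives E = 0.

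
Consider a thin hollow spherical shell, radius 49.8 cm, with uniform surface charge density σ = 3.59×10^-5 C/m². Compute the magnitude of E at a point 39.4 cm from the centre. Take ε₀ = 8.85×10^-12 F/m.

Take a concentric spherical Gaussian surface of radius r = 39.4 cm (inside the shell, r < 49.8 cm).
No charge lies within this surface, so Q_enc = 0 and Gauss's law gives E·4πr² = 0 ⇒ E = 0.

E = 0 (no enclosed charge)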